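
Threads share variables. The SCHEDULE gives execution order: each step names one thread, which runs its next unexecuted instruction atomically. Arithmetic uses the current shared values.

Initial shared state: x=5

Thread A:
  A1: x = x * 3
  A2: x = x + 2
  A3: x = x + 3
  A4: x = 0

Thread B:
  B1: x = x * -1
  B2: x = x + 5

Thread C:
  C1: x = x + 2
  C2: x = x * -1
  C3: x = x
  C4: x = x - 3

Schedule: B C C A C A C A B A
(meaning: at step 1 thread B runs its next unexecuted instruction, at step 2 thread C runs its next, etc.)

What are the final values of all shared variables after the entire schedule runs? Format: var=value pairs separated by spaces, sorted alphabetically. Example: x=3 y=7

Step 1: thread B executes B1 (x = x * -1). Shared: x=-5. PCs: A@0 B@1 C@0
Step 2: thread C executes C1 (x = x + 2). Shared: x=-3. PCs: A@0 B@1 C@1
Step 3: thread C executes C2 (x = x * -1). Shared: x=3. PCs: A@0 B@1 C@2
Step 4: thread A executes A1 (x = x * 3). Shared: x=9. PCs: A@1 B@1 C@2
Step 5: thread C executes C3 (x = x). Shared: x=9. PCs: A@1 B@1 C@3
Step 6: thread A executes A2 (x = x + 2). Shared: x=11. PCs: A@2 B@1 C@3
Step 7: thread C executes C4 (x = x - 3). Shared: x=8. PCs: A@2 B@1 C@4
Step 8: thread A executes A3 (x = x + 3). Shared: x=11. PCs: A@3 B@1 C@4
Step 9: thread B executes B2 (x = x + 5). Shared: x=16. PCs: A@3 B@2 C@4
Step 10: thread A executes A4 (x = 0). Shared: x=0. PCs: A@4 B@2 C@4

Answer: x=0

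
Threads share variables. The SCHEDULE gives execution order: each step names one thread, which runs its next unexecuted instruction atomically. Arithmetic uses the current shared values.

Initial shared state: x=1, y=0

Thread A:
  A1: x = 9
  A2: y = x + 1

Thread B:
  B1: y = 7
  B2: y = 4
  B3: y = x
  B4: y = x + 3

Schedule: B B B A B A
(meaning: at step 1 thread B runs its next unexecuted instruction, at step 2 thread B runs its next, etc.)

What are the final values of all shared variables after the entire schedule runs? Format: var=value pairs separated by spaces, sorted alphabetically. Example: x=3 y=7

Answer: x=9 y=10

Derivation:
Step 1: thread B executes B1 (y = 7). Shared: x=1 y=7. PCs: A@0 B@1
Step 2: thread B executes B2 (y = 4). Shared: x=1 y=4. PCs: A@0 B@2
Step 3: thread B executes B3 (y = x). Shared: x=1 y=1. PCs: A@0 B@3
Step 4: thread A executes A1 (x = 9). Shared: x=9 y=1. PCs: A@1 B@3
Step 5: thread B executes B4 (y = x + 3). Shared: x=9 y=12. PCs: A@1 B@4
Step 6: thread A executes A2 (y = x + 1). Shared: x=9 y=10. PCs: A@2 B@4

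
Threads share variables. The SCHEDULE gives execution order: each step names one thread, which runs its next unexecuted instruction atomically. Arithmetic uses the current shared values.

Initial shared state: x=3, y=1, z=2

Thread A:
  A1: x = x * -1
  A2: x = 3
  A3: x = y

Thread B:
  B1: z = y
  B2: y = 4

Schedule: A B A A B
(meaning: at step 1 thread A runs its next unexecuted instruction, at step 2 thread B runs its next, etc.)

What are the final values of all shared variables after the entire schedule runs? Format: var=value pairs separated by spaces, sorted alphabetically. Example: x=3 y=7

Step 1: thread A executes A1 (x = x * -1). Shared: x=-3 y=1 z=2. PCs: A@1 B@0
Step 2: thread B executes B1 (z = y). Shared: x=-3 y=1 z=1. PCs: A@1 B@1
Step 3: thread A executes A2 (x = 3). Shared: x=3 y=1 z=1. PCs: A@2 B@1
Step 4: thread A executes A3 (x = y). Shared: x=1 y=1 z=1. PCs: A@3 B@1
Step 5: thread B executes B2 (y = 4). Shared: x=1 y=4 z=1. PCs: A@3 B@2

Answer: x=1 y=4 z=1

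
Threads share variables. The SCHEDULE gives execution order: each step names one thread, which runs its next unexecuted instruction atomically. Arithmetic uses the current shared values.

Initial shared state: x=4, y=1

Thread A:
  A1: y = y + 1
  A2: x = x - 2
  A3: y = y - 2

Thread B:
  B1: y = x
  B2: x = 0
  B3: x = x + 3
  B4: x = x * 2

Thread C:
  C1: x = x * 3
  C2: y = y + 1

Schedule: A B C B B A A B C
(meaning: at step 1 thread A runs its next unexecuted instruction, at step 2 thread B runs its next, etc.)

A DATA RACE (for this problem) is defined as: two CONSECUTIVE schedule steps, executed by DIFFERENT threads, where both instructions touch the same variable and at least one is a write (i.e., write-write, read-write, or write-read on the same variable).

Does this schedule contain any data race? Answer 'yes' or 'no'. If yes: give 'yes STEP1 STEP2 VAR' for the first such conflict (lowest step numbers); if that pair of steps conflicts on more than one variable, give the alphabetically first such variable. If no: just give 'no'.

Steps 1,2: A(y = y + 1) vs B(y = x). RACE on y (W-W).
Steps 2,3: B(y = x) vs C(x = x * 3). RACE on x (R-W).
Steps 3,4: C(x = x * 3) vs B(x = 0). RACE on x (W-W).
Steps 4,5: same thread (B). No race.
Steps 5,6: B(x = x + 3) vs A(x = x - 2). RACE on x (W-W).
Steps 6,7: same thread (A). No race.
Steps 7,8: A(r=y,w=y) vs B(r=x,w=x). No conflict.
Steps 8,9: B(r=x,w=x) vs C(r=y,w=y). No conflict.
First conflict at steps 1,2.

Answer: yes 1 2 y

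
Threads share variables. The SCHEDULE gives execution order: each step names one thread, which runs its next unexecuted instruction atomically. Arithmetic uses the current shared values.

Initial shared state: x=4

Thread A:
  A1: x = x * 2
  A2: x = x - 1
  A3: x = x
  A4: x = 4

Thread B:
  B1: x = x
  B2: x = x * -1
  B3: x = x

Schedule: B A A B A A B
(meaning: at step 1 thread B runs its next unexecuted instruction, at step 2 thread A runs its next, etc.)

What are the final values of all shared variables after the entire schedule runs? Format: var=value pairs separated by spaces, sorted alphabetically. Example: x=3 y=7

Answer: x=4

Derivation:
Step 1: thread B executes B1 (x = x). Shared: x=4. PCs: A@0 B@1
Step 2: thread A executes A1 (x = x * 2). Shared: x=8. PCs: A@1 B@1
Step 3: thread A executes A2 (x = x - 1). Shared: x=7. PCs: A@2 B@1
Step 4: thread B executes B2 (x = x * -1). Shared: x=-7. PCs: A@2 B@2
Step 5: thread A executes A3 (x = x). Shared: x=-7. PCs: A@3 B@2
Step 6: thread A executes A4 (x = 4). Shared: x=4. PCs: A@4 B@2
Step 7: thread B executes B3 (x = x). Shared: x=4. PCs: A@4 B@3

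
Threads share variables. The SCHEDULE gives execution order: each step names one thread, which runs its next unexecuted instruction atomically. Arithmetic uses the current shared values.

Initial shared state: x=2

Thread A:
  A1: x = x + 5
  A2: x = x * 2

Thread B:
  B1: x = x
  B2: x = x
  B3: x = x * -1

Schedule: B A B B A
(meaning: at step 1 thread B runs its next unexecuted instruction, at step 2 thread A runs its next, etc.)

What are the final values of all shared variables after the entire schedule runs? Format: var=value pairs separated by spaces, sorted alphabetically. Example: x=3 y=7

Answer: x=-14

Derivation:
Step 1: thread B executes B1 (x = x). Shared: x=2. PCs: A@0 B@1
Step 2: thread A executes A1 (x = x + 5). Shared: x=7. PCs: A@1 B@1
Step 3: thread B executes B2 (x = x). Shared: x=7. PCs: A@1 B@2
Step 4: thread B executes B3 (x = x * -1). Shared: x=-7. PCs: A@1 B@3
Step 5: thread A executes A2 (x = x * 2). Shared: x=-14. PCs: A@2 B@3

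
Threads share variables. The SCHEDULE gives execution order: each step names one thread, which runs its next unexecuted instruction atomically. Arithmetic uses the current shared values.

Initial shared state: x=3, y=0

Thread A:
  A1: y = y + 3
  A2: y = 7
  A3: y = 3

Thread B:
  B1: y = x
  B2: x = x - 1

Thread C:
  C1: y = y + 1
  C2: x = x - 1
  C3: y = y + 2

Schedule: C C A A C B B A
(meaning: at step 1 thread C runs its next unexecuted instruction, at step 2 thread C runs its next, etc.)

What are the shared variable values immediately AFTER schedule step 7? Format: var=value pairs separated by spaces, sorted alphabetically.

Answer: x=1 y=2

Derivation:
Step 1: thread C executes C1 (y = y + 1). Shared: x=3 y=1. PCs: A@0 B@0 C@1
Step 2: thread C executes C2 (x = x - 1). Shared: x=2 y=1. PCs: A@0 B@0 C@2
Step 3: thread A executes A1 (y = y + 3). Shared: x=2 y=4. PCs: A@1 B@0 C@2
Step 4: thread A executes A2 (y = 7). Shared: x=2 y=7. PCs: A@2 B@0 C@2
Step 5: thread C executes C3 (y = y + 2). Shared: x=2 y=9. PCs: A@2 B@0 C@3
Step 6: thread B executes B1 (y = x). Shared: x=2 y=2. PCs: A@2 B@1 C@3
Step 7: thread B executes B2 (x = x - 1). Shared: x=1 y=2. PCs: A@2 B@2 C@3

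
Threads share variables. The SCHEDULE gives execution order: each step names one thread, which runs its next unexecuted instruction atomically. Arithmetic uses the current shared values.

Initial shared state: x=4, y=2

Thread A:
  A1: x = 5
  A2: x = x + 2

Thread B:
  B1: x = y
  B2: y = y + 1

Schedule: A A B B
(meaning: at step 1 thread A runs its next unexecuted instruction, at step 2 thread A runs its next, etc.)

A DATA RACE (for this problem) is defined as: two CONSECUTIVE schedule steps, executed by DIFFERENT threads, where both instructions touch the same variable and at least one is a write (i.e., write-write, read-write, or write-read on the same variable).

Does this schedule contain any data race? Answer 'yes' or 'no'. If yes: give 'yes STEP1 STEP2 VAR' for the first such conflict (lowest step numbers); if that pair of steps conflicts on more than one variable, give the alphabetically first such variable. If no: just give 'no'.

Answer: yes 2 3 x

Derivation:
Steps 1,2: same thread (A). No race.
Steps 2,3: A(x = x + 2) vs B(x = y). RACE on x (W-W).
Steps 3,4: same thread (B). No race.
First conflict at steps 2,3.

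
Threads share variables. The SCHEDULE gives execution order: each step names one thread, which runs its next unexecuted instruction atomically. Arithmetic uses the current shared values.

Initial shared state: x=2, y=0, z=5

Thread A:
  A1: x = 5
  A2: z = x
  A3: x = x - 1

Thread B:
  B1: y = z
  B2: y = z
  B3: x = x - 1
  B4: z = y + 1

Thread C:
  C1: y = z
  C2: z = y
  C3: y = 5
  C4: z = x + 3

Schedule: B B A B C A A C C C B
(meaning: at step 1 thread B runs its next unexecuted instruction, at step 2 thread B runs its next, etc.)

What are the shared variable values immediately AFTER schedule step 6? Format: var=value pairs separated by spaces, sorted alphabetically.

Step 1: thread B executes B1 (y = z). Shared: x=2 y=5 z=5. PCs: A@0 B@1 C@0
Step 2: thread B executes B2 (y = z). Shared: x=2 y=5 z=5. PCs: A@0 B@2 C@0
Step 3: thread A executes A1 (x = 5). Shared: x=5 y=5 z=5. PCs: A@1 B@2 C@0
Step 4: thread B executes B3 (x = x - 1). Shared: x=4 y=5 z=5. PCs: A@1 B@3 C@0
Step 5: thread C executes C1 (y = z). Shared: x=4 y=5 z=5. PCs: A@1 B@3 C@1
Step 6: thread A executes A2 (z = x). Shared: x=4 y=5 z=4. PCs: A@2 B@3 C@1

Answer: x=4 y=5 z=4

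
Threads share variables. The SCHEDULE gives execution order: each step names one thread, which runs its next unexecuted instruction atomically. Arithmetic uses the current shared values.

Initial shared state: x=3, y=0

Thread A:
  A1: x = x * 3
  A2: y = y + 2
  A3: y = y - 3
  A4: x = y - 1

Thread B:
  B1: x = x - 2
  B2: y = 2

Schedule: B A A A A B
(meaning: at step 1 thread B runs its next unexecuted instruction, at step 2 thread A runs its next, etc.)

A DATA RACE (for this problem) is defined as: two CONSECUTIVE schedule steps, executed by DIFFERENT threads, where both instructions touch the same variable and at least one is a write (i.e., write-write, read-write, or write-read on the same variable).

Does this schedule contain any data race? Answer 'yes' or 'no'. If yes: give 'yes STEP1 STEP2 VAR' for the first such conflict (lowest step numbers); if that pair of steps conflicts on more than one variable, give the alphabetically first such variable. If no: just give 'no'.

Answer: yes 1 2 x

Derivation:
Steps 1,2: B(x = x - 2) vs A(x = x * 3). RACE on x (W-W).
Steps 2,3: same thread (A). No race.
Steps 3,4: same thread (A). No race.
Steps 4,5: same thread (A). No race.
Steps 5,6: A(x = y - 1) vs B(y = 2). RACE on y (R-W).
First conflict at steps 1,2.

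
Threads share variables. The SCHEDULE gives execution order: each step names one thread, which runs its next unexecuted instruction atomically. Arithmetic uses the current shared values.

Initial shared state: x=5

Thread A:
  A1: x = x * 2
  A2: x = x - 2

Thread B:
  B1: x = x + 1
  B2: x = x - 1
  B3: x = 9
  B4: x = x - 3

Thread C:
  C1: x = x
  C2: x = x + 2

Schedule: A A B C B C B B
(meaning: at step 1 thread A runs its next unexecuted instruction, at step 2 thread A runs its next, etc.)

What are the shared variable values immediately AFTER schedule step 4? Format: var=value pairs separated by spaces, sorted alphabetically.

Answer: x=9

Derivation:
Step 1: thread A executes A1 (x = x * 2). Shared: x=10. PCs: A@1 B@0 C@0
Step 2: thread A executes A2 (x = x - 2). Shared: x=8. PCs: A@2 B@0 C@0
Step 3: thread B executes B1 (x = x + 1). Shared: x=9. PCs: A@2 B@1 C@0
Step 4: thread C executes C1 (x = x). Shared: x=9. PCs: A@2 B@1 C@1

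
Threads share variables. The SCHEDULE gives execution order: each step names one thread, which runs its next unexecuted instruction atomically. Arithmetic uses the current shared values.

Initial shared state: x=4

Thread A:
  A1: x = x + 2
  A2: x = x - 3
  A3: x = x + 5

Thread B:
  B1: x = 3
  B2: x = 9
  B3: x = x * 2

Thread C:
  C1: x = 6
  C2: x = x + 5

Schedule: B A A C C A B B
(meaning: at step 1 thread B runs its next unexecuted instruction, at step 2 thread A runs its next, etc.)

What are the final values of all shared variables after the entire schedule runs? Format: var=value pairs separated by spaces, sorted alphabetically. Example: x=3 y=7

Answer: x=18

Derivation:
Step 1: thread B executes B1 (x = 3). Shared: x=3. PCs: A@0 B@1 C@0
Step 2: thread A executes A1 (x = x + 2). Shared: x=5. PCs: A@1 B@1 C@0
Step 3: thread A executes A2 (x = x - 3). Shared: x=2. PCs: A@2 B@1 C@0
Step 4: thread C executes C1 (x = 6). Shared: x=6. PCs: A@2 B@1 C@1
Step 5: thread C executes C2 (x = x + 5). Shared: x=11. PCs: A@2 B@1 C@2
Step 6: thread A executes A3 (x = x + 5). Shared: x=16. PCs: A@3 B@1 C@2
Step 7: thread B executes B2 (x = 9). Shared: x=9. PCs: A@3 B@2 C@2
Step 8: thread B executes B3 (x = x * 2). Shared: x=18. PCs: A@3 B@3 C@2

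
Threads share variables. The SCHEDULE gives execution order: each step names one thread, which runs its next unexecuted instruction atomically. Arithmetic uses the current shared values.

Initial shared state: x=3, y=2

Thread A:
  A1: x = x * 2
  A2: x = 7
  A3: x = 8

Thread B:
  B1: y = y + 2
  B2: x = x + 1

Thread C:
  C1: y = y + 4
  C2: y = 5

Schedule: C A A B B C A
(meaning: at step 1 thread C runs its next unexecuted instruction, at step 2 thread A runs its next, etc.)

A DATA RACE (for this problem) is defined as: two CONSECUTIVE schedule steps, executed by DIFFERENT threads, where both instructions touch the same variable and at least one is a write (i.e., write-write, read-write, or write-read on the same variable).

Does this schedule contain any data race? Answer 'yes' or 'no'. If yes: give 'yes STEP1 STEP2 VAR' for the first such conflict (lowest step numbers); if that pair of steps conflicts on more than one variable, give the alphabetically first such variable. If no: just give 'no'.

Answer: no

Derivation:
Steps 1,2: C(r=y,w=y) vs A(r=x,w=x). No conflict.
Steps 2,3: same thread (A). No race.
Steps 3,4: A(r=-,w=x) vs B(r=y,w=y). No conflict.
Steps 4,5: same thread (B). No race.
Steps 5,6: B(r=x,w=x) vs C(r=-,w=y). No conflict.
Steps 6,7: C(r=-,w=y) vs A(r=-,w=x). No conflict.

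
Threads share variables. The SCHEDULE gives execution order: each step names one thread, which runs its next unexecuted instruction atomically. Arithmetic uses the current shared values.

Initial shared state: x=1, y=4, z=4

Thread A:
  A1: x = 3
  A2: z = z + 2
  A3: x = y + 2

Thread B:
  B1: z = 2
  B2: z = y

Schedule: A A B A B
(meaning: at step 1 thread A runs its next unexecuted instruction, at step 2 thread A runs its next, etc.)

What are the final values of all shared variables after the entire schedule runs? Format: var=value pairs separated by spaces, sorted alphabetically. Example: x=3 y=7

Step 1: thread A executes A1 (x = 3). Shared: x=3 y=4 z=4. PCs: A@1 B@0
Step 2: thread A executes A2 (z = z + 2). Shared: x=3 y=4 z=6. PCs: A@2 B@0
Step 3: thread B executes B1 (z = 2). Shared: x=3 y=4 z=2. PCs: A@2 B@1
Step 4: thread A executes A3 (x = y + 2). Shared: x=6 y=4 z=2. PCs: A@3 B@1
Step 5: thread B executes B2 (z = y). Shared: x=6 y=4 z=4. PCs: A@3 B@2

Answer: x=6 y=4 z=4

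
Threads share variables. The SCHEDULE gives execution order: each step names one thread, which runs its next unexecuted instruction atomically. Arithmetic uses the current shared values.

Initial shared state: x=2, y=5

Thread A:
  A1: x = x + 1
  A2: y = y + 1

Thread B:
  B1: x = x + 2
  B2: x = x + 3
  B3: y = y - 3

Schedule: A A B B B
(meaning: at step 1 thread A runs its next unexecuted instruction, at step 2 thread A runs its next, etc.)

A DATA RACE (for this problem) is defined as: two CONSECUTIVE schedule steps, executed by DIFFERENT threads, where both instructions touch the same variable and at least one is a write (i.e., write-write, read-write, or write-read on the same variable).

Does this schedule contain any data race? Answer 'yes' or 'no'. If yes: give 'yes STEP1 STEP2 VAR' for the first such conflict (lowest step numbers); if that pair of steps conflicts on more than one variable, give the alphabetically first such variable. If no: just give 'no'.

Answer: no

Derivation:
Steps 1,2: same thread (A). No race.
Steps 2,3: A(r=y,w=y) vs B(r=x,w=x). No conflict.
Steps 3,4: same thread (B). No race.
Steps 4,5: same thread (B). No race.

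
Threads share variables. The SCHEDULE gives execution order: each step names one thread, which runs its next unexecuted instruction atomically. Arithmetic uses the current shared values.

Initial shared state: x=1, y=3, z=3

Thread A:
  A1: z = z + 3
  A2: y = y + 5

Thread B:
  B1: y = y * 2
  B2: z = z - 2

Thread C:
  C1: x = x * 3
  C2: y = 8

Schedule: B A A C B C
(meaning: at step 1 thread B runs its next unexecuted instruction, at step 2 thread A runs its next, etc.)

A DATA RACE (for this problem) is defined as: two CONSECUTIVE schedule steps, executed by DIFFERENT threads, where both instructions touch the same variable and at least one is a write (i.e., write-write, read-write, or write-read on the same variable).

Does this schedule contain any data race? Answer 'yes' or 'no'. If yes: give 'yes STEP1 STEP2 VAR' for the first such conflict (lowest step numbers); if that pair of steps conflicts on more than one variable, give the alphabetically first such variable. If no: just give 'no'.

Steps 1,2: B(r=y,w=y) vs A(r=z,w=z). No conflict.
Steps 2,3: same thread (A). No race.
Steps 3,4: A(r=y,w=y) vs C(r=x,w=x). No conflict.
Steps 4,5: C(r=x,w=x) vs B(r=z,w=z). No conflict.
Steps 5,6: B(r=z,w=z) vs C(r=-,w=y). No conflict.

Answer: no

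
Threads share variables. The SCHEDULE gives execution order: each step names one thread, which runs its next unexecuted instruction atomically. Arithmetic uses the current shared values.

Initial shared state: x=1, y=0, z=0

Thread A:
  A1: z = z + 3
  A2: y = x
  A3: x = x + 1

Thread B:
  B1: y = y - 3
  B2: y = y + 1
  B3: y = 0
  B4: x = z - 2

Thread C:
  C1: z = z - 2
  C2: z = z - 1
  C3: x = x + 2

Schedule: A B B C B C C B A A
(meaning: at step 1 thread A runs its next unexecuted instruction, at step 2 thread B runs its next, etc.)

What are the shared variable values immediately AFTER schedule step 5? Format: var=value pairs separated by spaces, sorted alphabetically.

Answer: x=1 y=0 z=1

Derivation:
Step 1: thread A executes A1 (z = z + 3). Shared: x=1 y=0 z=3. PCs: A@1 B@0 C@0
Step 2: thread B executes B1 (y = y - 3). Shared: x=1 y=-3 z=3. PCs: A@1 B@1 C@0
Step 3: thread B executes B2 (y = y + 1). Shared: x=1 y=-2 z=3. PCs: A@1 B@2 C@0
Step 4: thread C executes C1 (z = z - 2). Shared: x=1 y=-2 z=1. PCs: A@1 B@2 C@1
Step 5: thread B executes B3 (y = 0). Shared: x=1 y=0 z=1. PCs: A@1 B@3 C@1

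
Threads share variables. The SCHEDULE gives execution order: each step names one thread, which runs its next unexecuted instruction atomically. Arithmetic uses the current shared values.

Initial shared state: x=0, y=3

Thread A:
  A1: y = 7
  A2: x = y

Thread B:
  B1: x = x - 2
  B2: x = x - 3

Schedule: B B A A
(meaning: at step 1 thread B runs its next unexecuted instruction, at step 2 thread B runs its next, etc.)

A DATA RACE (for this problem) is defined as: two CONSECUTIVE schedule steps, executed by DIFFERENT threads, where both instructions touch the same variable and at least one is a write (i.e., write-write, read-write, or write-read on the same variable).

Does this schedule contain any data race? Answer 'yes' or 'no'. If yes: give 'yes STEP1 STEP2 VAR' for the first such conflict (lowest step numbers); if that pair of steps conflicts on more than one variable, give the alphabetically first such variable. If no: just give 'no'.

Steps 1,2: same thread (B). No race.
Steps 2,3: B(r=x,w=x) vs A(r=-,w=y). No conflict.
Steps 3,4: same thread (A). No race.

Answer: no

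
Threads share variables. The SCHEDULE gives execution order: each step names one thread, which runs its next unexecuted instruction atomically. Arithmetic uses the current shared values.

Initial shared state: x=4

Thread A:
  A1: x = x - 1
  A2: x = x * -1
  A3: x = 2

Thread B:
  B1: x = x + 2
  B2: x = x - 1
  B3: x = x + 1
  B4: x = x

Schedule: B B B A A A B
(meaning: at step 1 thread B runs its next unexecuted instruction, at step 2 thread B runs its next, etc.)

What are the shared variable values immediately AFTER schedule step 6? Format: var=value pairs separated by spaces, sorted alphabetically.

Step 1: thread B executes B1 (x = x + 2). Shared: x=6. PCs: A@0 B@1
Step 2: thread B executes B2 (x = x - 1). Shared: x=5. PCs: A@0 B@2
Step 3: thread B executes B3 (x = x + 1). Shared: x=6. PCs: A@0 B@3
Step 4: thread A executes A1 (x = x - 1). Shared: x=5. PCs: A@1 B@3
Step 5: thread A executes A2 (x = x * -1). Shared: x=-5. PCs: A@2 B@3
Step 6: thread A executes A3 (x = 2). Shared: x=2. PCs: A@3 B@3

Answer: x=2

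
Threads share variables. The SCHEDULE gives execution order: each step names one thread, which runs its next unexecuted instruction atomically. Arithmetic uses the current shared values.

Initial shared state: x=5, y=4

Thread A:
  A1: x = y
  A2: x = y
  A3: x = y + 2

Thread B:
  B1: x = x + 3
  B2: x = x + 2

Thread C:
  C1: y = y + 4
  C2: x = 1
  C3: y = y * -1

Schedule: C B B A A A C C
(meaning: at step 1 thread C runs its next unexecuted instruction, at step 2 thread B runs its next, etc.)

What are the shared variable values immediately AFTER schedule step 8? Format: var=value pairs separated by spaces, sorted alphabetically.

Step 1: thread C executes C1 (y = y + 4). Shared: x=5 y=8. PCs: A@0 B@0 C@1
Step 2: thread B executes B1 (x = x + 3). Shared: x=8 y=8. PCs: A@0 B@1 C@1
Step 3: thread B executes B2 (x = x + 2). Shared: x=10 y=8. PCs: A@0 B@2 C@1
Step 4: thread A executes A1 (x = y). Shared: x=8 y=8. PCs: A@1 B@2 C@1
Step 5: thread A executes A2 (x = y). Shared: x=8 y=8. PCs: A@2 B@2 C@1
Step 6: thread A executes A3 (x = y + 2). Shared: x=10 y=8. PCs: A@3 B@2 C@1
Step 7: thread C executes C2 (x = 1). Shared: x=1 y=8. PCs: A@3 B@2 C@2
Step 8: thread C executes C3 (y = y * -1). Shared: x=1 y=-8. PCs: A@3 B@2 C@3

Answer: x=1 y=-8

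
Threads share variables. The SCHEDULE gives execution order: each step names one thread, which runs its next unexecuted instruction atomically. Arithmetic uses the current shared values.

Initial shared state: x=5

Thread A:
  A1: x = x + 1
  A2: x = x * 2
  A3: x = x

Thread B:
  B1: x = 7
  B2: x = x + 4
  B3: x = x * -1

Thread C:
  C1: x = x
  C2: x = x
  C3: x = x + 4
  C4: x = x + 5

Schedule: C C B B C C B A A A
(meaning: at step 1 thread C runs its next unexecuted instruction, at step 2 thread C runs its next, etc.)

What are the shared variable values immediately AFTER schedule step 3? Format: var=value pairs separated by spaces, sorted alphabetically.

Step 1: thread C executes C1 (x = x). Shared: x=5. PCs: A@0 B@0 C@1
Step 2: thread C executes C2 (x = x). Shared: x=5. PCs: A@0 B@0 C@2
Step 3: thread B executes B1 (x = 7). Shared: x=7. PCs: A@0 B@1 C@2

Answer: x=7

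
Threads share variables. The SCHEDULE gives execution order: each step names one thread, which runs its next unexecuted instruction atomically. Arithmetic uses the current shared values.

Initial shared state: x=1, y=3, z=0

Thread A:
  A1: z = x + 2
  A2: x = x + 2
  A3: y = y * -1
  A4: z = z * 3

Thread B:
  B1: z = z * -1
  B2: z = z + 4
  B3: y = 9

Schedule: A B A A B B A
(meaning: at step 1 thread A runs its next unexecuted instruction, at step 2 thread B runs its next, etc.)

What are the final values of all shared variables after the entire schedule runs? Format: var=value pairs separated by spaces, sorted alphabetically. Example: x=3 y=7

Step 1: thread A executes A1 (z = x + 2). Shared: x=1 y=3 z=3. PCs: A@1 B@0
Step 2: thread B executes B1 (z = z * -1). Shared: x=1 y=3 z=-3. PCs: A@1 B@1
Step 3: thread A executes A2 (x = x + 2). Shared: x=3 y=3 z=-3. PCs: A@2 B@1
Step 4: thread A executes A3 (y = y * -1). Shared: x=3 y=-3 z=-3. PCs: A@3 B@1
Step 5: thread B executes B2 (z = z + 4). Shared: x=3 y=-3 z=1. PCs: A@3 B@2
Step 6: thread B executes B3 (y = 9). Shared: x=3 y=9 z=1. PCs: A@3 B@3
Step 7: thread A executes A4 (z = z * 3). Shared: x=3 y=9 z=3. PCs: A@4 B@3

Answer: x=3 y=9 z=3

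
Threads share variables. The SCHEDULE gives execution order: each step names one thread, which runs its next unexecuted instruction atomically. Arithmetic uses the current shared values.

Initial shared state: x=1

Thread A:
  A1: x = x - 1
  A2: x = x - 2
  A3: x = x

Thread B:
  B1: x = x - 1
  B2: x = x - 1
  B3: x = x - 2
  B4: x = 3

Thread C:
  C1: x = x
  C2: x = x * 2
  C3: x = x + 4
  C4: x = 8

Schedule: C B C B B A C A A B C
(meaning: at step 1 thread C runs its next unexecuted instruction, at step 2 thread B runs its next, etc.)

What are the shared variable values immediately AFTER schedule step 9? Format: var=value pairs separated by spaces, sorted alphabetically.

Step 1: thread C executes C1 (x = x). Shared: x=1. PCs: A@0 B@0 C@1
Step 2: thread B executes B1 (x = x - 1). Shared: x=0. PCs: A@0 B@1 C@1
Step 3: thread C executes C2 (x = x * 2). Shared: x=0. PCs: A@0 B@1 C@2
Step 4: thread B executes B2 (x = x - 1). Shared: x=-1. PCs: A@0 B@2 C@2
Step 5: thread B executes B3 (x = x - 2). Shared: x=-3. PCs: A@0 B@3 C@2
Step 6: thread A executes A1 (x = x - 1). Shared: x=-4. PCs: A@1 B@3 C@2
Step 7: thread C executes C3 (x = x + 4). Shared: x=0. PCs: A@1 B@3 C@3
Step 8: thread A executes A2 (x = x - 2). Shared: x=-2. PCs: A@2 B@3 C@3
Step 9: thread A executes A3 (x = x). Shared: x=-2. PCs: A@3 B@3 C@3

Answer: x=-2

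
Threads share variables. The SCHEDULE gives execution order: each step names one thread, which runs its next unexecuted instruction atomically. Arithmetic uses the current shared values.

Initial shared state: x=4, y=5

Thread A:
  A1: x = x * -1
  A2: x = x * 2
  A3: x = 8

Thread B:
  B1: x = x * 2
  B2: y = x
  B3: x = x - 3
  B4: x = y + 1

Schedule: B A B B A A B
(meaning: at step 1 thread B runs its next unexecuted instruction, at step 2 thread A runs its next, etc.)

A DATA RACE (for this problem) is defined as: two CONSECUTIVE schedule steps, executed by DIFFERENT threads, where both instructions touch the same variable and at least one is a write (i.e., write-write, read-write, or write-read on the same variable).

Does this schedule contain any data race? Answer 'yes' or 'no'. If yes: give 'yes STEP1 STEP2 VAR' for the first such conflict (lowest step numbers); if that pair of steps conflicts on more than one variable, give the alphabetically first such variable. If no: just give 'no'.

Answer: yes 1 2 x

Derivation:
Steps 1,2: B(x = x * 2) vs A(x = x * -1). RACE on x (W-W).
Steps 2,3: A(x = x * -1) vs B(y = x). RACE on x (W-R).
Steps 3,4: same thread (B). No race.
Steps 4,5: B(x = x - 3) vs A(x = x * 2). RACE on x (W-W).
Steps 5,6: same thread (A). No race.
Steps 6,7: A(x = 8) vs B(x = y + 1). RACE on x (W-W).
First conflict at steps 1,2.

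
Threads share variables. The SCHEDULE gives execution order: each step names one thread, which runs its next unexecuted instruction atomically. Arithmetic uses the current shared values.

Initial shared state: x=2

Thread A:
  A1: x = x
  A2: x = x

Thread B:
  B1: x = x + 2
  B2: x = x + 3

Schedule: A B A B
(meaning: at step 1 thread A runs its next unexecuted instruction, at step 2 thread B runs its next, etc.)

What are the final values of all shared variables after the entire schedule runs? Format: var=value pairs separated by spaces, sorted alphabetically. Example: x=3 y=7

Answer: x=7

Derivation:
Step 1: thread A executes A1 (x = x). Shared: x=2. PCs: A@1 B@0
Step 2: thread B executes B1 (x = x + 2). Shared: x=4. PCs: A@1 B@1
Step 3: thread A executes A2 (x = x). Shared: x=4. PCs: A@2 B@1
Step 4: thread B executes B2 (x = x + 3). Shared: x=7. PCs: A@2 B@2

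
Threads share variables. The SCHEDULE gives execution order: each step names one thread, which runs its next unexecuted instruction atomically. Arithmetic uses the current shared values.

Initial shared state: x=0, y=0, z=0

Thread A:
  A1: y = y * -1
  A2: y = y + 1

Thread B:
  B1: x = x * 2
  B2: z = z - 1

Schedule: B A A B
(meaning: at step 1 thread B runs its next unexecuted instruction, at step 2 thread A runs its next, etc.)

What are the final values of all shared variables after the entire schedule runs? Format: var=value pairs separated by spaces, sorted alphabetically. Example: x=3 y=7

Answer: x=0 y=1 z=-1

Derivation:
Step 1: thread B executes B1 (x = x * 2). Shared: x=0 y=0 z=0. PCs: A@0 B@1
Step 2: thread A executes A1 (y = y * -1). Shared: x=0 y=0 z=0. PCs: A@1 B@1
Step 3: thread A executes A2 (y = y + 1). Shared: x=0 y=1 z=0. PCs: A@2 B@1
Step 4: thread B executes B2 (z = z - 1). Shared: x=0 y=1 z=-1. PCs: A@2 B@2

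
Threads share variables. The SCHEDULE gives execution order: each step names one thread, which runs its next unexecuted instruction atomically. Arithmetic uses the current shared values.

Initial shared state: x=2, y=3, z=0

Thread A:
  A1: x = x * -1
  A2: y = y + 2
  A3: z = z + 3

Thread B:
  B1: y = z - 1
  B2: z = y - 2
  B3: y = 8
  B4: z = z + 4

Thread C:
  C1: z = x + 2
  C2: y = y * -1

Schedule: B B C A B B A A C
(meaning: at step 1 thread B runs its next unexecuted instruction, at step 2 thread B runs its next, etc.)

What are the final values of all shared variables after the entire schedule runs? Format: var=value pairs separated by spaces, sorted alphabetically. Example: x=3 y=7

Answer: x=-2 y=-10 z=11

Derivation:
Step 1: thread B executes B1 (y = z - 1). Shared: x=2 y=-1 z=0. PCs: A@0 B@1 C@0
Step 2: thread B executes B2 (z = y - 2). Shared: x=2 y=-1 z=-3. PCs: A@0 B@2 C@0
Step 3: thread C executes C1 (z = x + 2). Shared: x=2 y=-1 z=4. PCs: A@0 B@2 C@1
Step 4: thread A executes A1 (x = x * -1). Shared: x=-2 y=-1 z=4. PCs: A@1 B@2 C@1
Step 5: thread B executes B3 (y = 8). Shared: x=-2 y=8 z=4. PCs: A@1 B@3 C@1
Step 6: thread B executes B4 (z = z + 4). Shared: x=-2 y=8 z=8. PCs: A@1 B@4 C@1
Step 7: thread A executes A2 (y = y + 2). Shared: x=-2 y=10 z=8. PCs: A@2 B@4 C@1
Step 8: thread A executes A3 (z = z + 3). Shared: x=-2 y=10 z=11. PCs: A@3 B@4 C@1
Step 9: thread C executes C2 (y = y * -1). Shared: x=-2 y=-10 z=11. PCs: A@3 B@4 C@2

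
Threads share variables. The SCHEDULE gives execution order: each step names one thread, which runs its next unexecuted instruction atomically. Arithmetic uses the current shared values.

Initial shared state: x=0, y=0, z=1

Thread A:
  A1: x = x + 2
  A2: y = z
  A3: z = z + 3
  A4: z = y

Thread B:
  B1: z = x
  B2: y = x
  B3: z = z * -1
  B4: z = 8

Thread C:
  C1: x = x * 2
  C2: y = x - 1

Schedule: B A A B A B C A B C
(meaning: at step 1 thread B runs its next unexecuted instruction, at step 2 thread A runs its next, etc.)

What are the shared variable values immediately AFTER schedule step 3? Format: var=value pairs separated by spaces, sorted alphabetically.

Answer: x=2 y=0 z=0

Derivation:
Step 1: thread B executes B1 (z = x). Shared: x=0 y=0 z=0. PCs: A@0 B@1 C@0
Step 2: thread A executes A1 (x = x + 2). Shared: x=2 y=0 z=0. PCs: A@1 B@1 C@0
Step 3: thread A executes A2 (y = z). Shared: x=2 y=0 z=0. PCs: A@2 B@1 C@0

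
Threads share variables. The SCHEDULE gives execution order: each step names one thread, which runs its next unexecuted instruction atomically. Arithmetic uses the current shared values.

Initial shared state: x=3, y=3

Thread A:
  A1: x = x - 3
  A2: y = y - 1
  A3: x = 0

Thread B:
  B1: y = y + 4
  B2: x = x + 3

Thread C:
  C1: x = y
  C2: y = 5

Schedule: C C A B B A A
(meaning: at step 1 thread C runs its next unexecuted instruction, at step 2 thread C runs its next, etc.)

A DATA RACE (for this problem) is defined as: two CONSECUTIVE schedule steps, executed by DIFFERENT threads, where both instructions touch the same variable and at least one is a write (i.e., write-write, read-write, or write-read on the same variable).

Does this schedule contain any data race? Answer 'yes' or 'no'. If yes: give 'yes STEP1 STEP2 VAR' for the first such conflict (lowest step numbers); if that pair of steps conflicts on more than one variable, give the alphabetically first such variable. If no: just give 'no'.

Answer: no

Derivation:
Steps 1,2: same thread (C). No race.
Steps 2,3: C(r=-,w=y) vs A(r=x,w=x). No conflict.
Steps 3,4: A(r=x,w=x) vs B(r=y,w=y). No conflict.
Steps 4,5: same thread (B). No race.
Steps 5,6: B(r=x,w=x) vs A(r=y,w=y). No conflict.
Steps 6,7: same thread (A). No race.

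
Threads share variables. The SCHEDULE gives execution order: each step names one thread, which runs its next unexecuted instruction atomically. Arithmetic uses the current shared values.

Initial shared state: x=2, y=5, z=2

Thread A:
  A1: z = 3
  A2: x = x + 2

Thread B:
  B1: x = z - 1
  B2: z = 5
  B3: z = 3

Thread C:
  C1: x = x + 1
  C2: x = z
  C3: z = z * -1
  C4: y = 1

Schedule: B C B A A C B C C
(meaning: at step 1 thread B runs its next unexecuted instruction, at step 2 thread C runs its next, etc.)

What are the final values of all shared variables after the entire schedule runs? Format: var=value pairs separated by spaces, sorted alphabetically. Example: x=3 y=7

Answer: x=3 y=1 z=-3

Derivation:
Step 1: thread B executes B1 (x = z - 1). Shared: x=1 y=5 z=2. PCs: A@0 B@1 C@0
Step 2: thread C executes C1 (x = x + 1). Shared: x=2 y=5 z=2. PCs: A@0 B@1 C@1
Step 3: thread B executes B2 (z = 5). Shared: x=2 y=5 z=5. PCs: A@0 B@2 C@1
Step 4: thread A executes A1 (z = 3). Shared: x=2 y=5 z=3. PCs: A@1 B@2 C@1
Step 5: thread A executes A2 (x = x + 2). Shared: x=4 y=5 z=3. PCs: A@2 B@2 C@1
Step 6: thread C executes C2 (x = z). Shared: x=3 y=5 z=3. PCs: A@2 B@2 C@2
Step 7: thread B executes B3 (z = 3). Shared: x=3 y=5 z=3. PCs: A@2 B@3 C@2
Step 8: thread C executes C3 (z = z * -1). Shared: x=3 y=5 z=-3. PCs: A@2 B@3 C@3
Step 9: thread C executes C4 (y = 1). Shared: x=3 y=1 z=-3. PCs: A@2 B@3 C@4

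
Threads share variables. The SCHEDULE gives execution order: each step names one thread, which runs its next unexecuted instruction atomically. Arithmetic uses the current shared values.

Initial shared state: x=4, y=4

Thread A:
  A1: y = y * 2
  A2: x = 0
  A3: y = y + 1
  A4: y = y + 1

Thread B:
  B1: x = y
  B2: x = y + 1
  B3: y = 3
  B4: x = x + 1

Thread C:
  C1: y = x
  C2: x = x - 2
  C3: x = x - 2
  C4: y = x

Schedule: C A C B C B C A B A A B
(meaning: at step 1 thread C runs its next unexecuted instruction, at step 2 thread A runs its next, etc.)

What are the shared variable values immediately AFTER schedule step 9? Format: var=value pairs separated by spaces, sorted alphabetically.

Step 1: thread C executes C1 (y = x). Shared: x=4 y=4. PCs: A@0 B@0 C@1
Step 2: thread A executes A1 (y = y * 2). Shared: x=4 y=8. PCs: A@1 B@0 C@1
Step 3: thread C executes C2 (x = x - 2). Shared: x=2 y=8. PCs: A@1 B@0 C@2
Step 4: thread B executes B1 (x = y). Shared: x=8 y=8. PCs: A@1 B@1 C@2
Step 5: thread C executes C3 (x = x - 2). Shared: x=6 y=8. PCs: A@1 B@1 C@3
Step 6: thread B executes B2 (x = y + 1). Shared: x=9 y=8. PCs: A@1 B@2 C@3
Step 7: thread C executes C4 (y = x). Shared: x=9 y=9. PCs: A@1 B@2 C@4
Step 8: thread A executes A2 (x = 0). Shared: x=0 y=9. PCs: A@2 B@2 C@4
Step 9: thread B executes B3 (y = 3). Shared: x=0 y=3. PCs: A@2 B@3 C@4

Answer: x=0 y=3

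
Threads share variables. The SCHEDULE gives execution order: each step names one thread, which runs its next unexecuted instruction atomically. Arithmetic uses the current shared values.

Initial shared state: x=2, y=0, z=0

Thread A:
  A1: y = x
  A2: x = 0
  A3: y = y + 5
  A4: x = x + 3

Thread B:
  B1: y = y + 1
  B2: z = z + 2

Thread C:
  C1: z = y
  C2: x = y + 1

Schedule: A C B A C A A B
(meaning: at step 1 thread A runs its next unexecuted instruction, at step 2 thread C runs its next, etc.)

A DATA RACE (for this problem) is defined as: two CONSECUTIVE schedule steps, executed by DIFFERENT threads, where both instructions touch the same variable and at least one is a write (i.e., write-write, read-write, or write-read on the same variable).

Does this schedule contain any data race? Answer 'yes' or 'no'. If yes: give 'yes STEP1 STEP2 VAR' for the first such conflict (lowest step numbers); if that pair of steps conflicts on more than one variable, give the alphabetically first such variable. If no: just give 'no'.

Answer: yes 1 2 y

Derivation:
Steps 1,2: A(y = x) vs C(z = y). RACE on y (W-R).
Steps 2,3: C(z = y) vs B(y = y + 1). RACE on y (R-W).
Steps 3,4: B(r=y,w=y) vs A(r=-,w=x). No conflict.
Steps 4,5: A(x = 0) vs C(x = y + 1). RACE on x (W-W).
Steps 5,6: C(x = y + 1) vs A(y = y + 5). RACE on y (R-W).
Steps 6,7: same thread (A). No race.
Steps 7,8: A(r=x,w=x) vs B(r=z,w=z). No conflict.
First conflict at steps 1,2.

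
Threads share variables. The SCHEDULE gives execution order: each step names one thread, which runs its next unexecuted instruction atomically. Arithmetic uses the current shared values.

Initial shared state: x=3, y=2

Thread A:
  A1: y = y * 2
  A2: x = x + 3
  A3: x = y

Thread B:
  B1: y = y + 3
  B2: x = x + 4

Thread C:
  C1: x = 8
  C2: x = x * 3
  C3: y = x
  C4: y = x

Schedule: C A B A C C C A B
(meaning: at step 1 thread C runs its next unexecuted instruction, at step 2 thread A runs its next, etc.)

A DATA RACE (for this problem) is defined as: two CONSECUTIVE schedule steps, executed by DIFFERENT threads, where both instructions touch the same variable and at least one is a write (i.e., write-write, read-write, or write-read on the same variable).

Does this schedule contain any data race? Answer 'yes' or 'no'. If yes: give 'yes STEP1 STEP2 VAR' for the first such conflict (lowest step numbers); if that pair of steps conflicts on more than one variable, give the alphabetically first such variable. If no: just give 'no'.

Steps 1,2: C(r=-,w=x) vs A(r=y,w=y). No conflict.
Steps 2,3: A(y = y * 2) vs B(y = y + 3). RACE on y (W-W).
Steps 3,4: B(r=y,w=y) vs A(r=x,w=x). No conflict.
Steps 4,5: A(x = x + 3) vs C(x = x * 3). RACE on x (W-W).
Steps 5,6: same thread (C). No race.
Steps 6,7: same thread (C). No race.
Steps 7,8: C(y = x) vs A(x = y). RACE on x (R-W), y (W-R). Multiple vars; alphabetically first is x.
Steps 8,9: A(x = y) vs B(x = x + 4). RACE on x (W-W).
First conflict at steps 2,3.

Answer: yes 2 3 y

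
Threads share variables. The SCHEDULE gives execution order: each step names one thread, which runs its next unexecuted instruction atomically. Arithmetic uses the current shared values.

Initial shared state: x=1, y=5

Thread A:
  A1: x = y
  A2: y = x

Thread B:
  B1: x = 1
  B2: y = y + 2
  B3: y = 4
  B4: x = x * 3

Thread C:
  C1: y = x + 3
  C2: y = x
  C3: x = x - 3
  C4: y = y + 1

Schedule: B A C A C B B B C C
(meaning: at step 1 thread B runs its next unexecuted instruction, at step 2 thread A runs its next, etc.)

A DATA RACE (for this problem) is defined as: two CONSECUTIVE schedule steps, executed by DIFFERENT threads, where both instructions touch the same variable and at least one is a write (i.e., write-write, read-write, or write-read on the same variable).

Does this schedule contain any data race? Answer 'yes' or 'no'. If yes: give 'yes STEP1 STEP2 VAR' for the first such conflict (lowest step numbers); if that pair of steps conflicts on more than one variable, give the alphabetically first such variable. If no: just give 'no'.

Answer: yes 1 2 x

Derivation:
Steps 1,2: B(x = 1) vs A(x = y). RACE on x (W-W).
Steps 2,3: A(x = y) vs C(y = x + 3). RACE on x (W-R), y (R-W). Multiple vars; alphabetically first is x.
Steps 3,4: C(y = x + 3) vs A(y = x). RACE on y (W-W).
Steps 4,5: A(y = x) vs C(y = x). RACE on y (W-W).
Steps 5,6: C(y = x) vs B(y = y + 2). RACE on y (W-W).
Steps 6,7: same thread (B). No race.
Steps 7,8: same thread (B). No race.
Steps 8,9: B(x = x * 3) vs C(x = x - 3). RACE on x (W-W).
Steps 9,10: same thread (C). No race.
First conflict at steps 1,2.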